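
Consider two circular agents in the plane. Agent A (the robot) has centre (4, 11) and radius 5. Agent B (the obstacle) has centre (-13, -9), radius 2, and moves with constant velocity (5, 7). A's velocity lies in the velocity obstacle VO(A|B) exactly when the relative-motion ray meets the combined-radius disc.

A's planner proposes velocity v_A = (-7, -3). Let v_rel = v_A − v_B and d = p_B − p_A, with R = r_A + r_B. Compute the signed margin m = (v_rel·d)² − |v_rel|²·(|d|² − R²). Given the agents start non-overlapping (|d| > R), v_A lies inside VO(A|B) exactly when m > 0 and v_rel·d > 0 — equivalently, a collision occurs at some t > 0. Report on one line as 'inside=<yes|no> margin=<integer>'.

d = (-17, -20),  |d|² = 689;  R = 5+2 = 7,  c = 689−7² = 640
v_rel = (-12, -10),  |v_rel|² = 244;  v_rel·d = (-12)·(-17) + (-10)·(-20) = 404
244·t² − 808·t + 640 = 0  ⇒  m = 404² − 244·640 = 7056
m = 7056 > 0,  v_rel·d = 404 > 0  ⇒  inside

inside=yes margin=7056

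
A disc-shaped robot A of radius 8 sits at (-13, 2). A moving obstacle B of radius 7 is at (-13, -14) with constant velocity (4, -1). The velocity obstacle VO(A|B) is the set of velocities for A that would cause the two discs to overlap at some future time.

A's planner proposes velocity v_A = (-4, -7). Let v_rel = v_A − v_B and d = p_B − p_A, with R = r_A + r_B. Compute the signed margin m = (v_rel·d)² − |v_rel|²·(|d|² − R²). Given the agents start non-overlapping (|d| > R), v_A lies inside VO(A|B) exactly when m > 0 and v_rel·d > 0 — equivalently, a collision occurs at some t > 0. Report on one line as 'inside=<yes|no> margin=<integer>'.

d = (0, -16),  |d|² = 256;  R = 8+7 = 15,  c = 256−15² = 31
v_rel = (-8, -6),  |v_rel|² = 100;  v_rel·d = (-8)·(0) + (-6)·(-16) = 96
100·t² − 192·t + 31 = 0  ⇒  m = 96² − 100·31 = 6116
m = 6116 > 0,  v_rel·d = 96 > 0  ⇒  inside

inside=yes margin=6116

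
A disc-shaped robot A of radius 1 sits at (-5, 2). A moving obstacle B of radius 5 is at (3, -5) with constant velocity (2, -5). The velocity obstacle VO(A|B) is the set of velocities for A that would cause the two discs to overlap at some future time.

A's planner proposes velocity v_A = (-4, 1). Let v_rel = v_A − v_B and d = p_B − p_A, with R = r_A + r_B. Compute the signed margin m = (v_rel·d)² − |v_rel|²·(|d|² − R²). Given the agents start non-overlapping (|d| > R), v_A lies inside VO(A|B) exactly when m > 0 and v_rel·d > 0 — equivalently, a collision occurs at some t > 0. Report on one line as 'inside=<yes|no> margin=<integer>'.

d = (8, -7),  |d|² = 113;  R = 1+5 = 6,  c = 113−6² = 77
v_rel = (-6, 6),  |v_rel|² = 72;  v_rel·d = (-6)·(8) + (6)·(-7) = -90
72·t² + 180·t + 77 = 0  ⇒  m = (-90)² − 72·77 = 2556
m = 2556 > 0,  v_rel·d = -90 < 0  ⇒  outside

inside=no margin=2556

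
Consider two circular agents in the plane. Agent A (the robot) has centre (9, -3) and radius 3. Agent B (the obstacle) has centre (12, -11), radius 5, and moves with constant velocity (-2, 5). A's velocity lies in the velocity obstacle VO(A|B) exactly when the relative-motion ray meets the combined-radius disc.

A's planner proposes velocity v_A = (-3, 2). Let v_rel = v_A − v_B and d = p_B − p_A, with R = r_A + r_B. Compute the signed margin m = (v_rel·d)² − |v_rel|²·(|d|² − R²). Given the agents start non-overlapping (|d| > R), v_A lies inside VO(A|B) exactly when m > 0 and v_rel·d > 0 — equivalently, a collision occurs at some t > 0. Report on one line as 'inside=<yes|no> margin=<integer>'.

d = (3, -8),  |d|² = 73;  R = 3+5 = 8,  c = 73−8² = 9
v_rel = (-1, -3),  |v_rel|² = 10;  v_rel·d = (-1)·(3) + (-3)·(-8) = 21
10·t² − 42·t + 9 = 0  ⇒  m = 21² − 10·9 = 351
m = 351 > 0,  v_rel·d = 21 > 0  ⇒  inside

inside=yes margin=351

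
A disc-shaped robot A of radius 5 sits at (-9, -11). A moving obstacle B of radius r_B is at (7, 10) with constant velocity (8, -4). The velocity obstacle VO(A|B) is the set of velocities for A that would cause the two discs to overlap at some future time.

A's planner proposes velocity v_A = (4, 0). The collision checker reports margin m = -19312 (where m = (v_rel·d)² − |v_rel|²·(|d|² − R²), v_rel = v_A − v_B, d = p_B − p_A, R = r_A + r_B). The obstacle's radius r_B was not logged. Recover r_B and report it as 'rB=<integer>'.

m = -19312
d = (16, 21);  v_rel = (-4, 4),  |v_rel|² = 32
v_rel×d = (-4)·(21) − (4)·(16) = -148
since m = R²·32 − (-148)²:  R² = (21904 + -19312) / 32 = 81
R = √81 = 9  ⇒  r_B = 9 − 5 = 4

rB=4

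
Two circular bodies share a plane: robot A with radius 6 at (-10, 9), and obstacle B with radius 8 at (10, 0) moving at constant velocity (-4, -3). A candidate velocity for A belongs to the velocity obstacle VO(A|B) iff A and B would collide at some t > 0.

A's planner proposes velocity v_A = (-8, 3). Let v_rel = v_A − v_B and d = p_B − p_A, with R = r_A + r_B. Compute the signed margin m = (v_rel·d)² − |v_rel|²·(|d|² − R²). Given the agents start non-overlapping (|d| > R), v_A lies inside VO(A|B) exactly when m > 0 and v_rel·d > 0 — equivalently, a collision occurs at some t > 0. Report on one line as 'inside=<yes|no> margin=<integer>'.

d = (20, -9),  |d|² = 481;  R = 6+8 = 14,  c = 481−14² = 285
v_rel = (-4, 6),  |v_rel|² = 52;  v_rel·d = (-4)·(20) + (6)·(-9) = -134
52·t² + 268·t + 285 = 0  ⇒  m = (-134)² − 52·285 = 3136
m = 3136 > 0,  v_rel·d = -134 < 0  ⇒  outside

inside=no margin=3136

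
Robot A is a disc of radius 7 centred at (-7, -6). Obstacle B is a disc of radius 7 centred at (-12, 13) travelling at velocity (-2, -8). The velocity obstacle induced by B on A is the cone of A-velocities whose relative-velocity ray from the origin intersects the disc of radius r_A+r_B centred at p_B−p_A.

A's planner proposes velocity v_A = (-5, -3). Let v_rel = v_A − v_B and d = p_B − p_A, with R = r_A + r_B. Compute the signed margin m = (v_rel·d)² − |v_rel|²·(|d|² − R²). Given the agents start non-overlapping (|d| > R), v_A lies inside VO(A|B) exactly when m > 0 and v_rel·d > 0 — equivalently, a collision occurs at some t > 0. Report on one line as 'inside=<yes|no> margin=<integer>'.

d = (-5, 19),  |d|² = 386;  R = 7+7 = 14,  c = 386−14² = 190
v_rel = (-3, 5),  |v_rel|² = 34;  v_rel·d = (-3)·(-5) + (5)·(19) = 110
34·t² − 220·t + 190 = 0  ⇒  m = 110² − 34·190 = 5640
m = 5640 > 0,  v_rel·d = 110 > 0  ⇒  inside

inside=yes margin=5640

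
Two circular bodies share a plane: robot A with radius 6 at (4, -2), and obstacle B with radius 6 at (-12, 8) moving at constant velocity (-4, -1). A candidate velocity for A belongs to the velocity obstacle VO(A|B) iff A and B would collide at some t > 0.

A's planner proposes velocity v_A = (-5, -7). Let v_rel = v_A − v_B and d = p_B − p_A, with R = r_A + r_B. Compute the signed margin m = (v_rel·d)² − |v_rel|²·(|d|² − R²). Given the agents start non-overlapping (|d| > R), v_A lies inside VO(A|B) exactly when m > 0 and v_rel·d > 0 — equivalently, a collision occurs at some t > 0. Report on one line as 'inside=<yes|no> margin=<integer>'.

d = (-16, 10),  |d|² = 356;  R = 6+6 = 12,  c = 356−12² = 212
v_rel = (-1, -6),  |v_rel|² = 37;  v_rel·d = (-1)·(-16) + (-6)·(10) = -44
37·t² + 88·t + 212 = 0  ⇒  m = (-44)² − 37·212 = -5908
m = -5908 < 0,  v_rel·d = -44 < 0  ⇒  outside

inside=no margin=-5908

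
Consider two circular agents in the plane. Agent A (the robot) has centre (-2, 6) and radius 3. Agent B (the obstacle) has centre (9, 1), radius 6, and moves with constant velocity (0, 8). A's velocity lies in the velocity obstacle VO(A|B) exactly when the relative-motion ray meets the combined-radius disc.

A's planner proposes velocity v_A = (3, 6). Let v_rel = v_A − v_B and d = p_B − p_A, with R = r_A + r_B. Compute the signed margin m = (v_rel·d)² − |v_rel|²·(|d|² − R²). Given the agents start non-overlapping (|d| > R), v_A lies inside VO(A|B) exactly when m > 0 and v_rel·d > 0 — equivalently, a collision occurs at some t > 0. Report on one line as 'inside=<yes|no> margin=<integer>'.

d = (11, -5),  |d|² = 146;  R = 3+6 = 9,  c = 146−9² = 65
v_rel = (3, -2),  |v_rel|² = 13;  v_rel·d = (3)·(11) + (-2)·(-5) = 43
13·t² − 86·t + 65 = 0  ⇒  m = 43² − 13·65 = 1004
m = 1004 > 0,  v_rel·d = 43 > 0  ⇒  inside

inside=yes margin=1004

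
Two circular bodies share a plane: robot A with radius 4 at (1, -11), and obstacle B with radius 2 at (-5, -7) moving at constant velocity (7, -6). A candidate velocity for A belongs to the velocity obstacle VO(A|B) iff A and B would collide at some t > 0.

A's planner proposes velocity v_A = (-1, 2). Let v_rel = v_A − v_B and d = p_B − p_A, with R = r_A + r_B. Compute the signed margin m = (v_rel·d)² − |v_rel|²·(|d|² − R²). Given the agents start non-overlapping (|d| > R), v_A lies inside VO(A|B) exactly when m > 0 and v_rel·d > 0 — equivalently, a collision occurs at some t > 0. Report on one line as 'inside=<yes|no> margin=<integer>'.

d = (-6, 4),  |d|² = 52;  R = 4+2 = 6,  c = 52−6² = 16
v_rel = (-8, 8),  |v_rel|² = 128;  v_rel·d = (-8)·(-6) + (8)·(4) = 80
128·t² − 160·t + 16 = 0  ⇒  m = 80² − 128·16 = 4352
m = 4352 > 0,  v_rel·d = 80 > 0  ⇒  inside

inside=yes margin=4352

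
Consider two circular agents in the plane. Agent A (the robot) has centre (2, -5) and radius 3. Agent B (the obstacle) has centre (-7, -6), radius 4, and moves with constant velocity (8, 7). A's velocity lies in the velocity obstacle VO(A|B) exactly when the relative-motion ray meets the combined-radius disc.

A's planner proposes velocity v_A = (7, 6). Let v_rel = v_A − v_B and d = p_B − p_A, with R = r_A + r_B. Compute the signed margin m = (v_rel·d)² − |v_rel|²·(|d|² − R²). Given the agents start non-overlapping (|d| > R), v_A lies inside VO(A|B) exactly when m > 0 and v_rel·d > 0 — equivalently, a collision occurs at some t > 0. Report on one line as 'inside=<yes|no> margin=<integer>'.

d = (-9, -1),  |d|² = 82;  R = 3+4 = 7,  c = 82−7² = 33
v_rel = (-1, -1),  |v_rel|² = 2;  v_rel·d = (-1)·(-9) + (-1)·(-1) = 10
2·t² − 20·t + 33 = 0  ⇒  m = 10² − 2·33 = 34
m = 34 > 0,  v_rel·d = 10 > 0  ⇒  inside

inside=yes margin=34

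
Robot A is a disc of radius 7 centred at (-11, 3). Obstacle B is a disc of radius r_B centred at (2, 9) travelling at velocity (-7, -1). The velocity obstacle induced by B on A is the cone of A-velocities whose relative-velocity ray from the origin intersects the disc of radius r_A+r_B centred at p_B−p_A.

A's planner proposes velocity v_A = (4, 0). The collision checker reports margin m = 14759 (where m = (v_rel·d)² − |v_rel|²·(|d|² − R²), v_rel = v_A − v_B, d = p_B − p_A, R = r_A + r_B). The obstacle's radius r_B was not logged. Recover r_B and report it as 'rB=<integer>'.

m = 14759
d = (13, 6);  v_rel = (11, 1),  |v_rel|² = 122
v_rel×d = (11)·(6) − (1)·(13) = 53
since m = R²·122 − 53²:  R² = (2809 + 14759) / 122 = 144
R = √144 = 12  ⇒  r_B = 12 − 7 = 5

rB=5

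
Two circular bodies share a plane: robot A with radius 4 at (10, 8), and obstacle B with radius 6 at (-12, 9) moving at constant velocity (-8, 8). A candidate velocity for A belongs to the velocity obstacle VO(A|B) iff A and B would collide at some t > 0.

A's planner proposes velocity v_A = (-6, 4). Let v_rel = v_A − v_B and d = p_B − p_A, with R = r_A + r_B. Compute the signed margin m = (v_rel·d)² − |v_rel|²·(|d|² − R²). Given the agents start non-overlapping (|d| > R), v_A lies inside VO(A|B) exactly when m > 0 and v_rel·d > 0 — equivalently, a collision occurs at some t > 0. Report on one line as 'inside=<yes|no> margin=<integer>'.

d = (-22, 1),  |d|² = 485;  R = 4+6 = 10,  c = 485−10² = 385
v_rel = (2, -4),  |v_rel|² = 20;  v_rel·d = (2)·(-22) + (-4)·(1) = -48
20·t² + 96·t + 385 = 0  ⇒  m = (-48)² − 20·385 = -5396
m = -5396 < 0,  v_rel·d = -48 < 0  ⇒  outside

inside=no margin=-5396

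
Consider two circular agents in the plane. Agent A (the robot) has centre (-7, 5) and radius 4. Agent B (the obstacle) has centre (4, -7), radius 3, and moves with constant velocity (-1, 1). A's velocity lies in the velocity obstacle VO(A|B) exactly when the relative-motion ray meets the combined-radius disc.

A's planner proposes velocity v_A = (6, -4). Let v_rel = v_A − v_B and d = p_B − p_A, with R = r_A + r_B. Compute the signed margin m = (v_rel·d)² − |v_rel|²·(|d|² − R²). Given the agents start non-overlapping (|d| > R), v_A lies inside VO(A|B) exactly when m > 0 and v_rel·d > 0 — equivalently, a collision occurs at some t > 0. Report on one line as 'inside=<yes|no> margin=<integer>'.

d = (11, -12),  |d|² = 265;  R = 4+3 = 7,  c = 265−7² = 216
v_rel = (7, -5),  |v_rel|² = 74;  v_rel·d = (7)·(11) + (-5)·(-12) = 137
74·t² − 274·t + 216 = 0  ⇒  m = 137² − 74·216 = 2785
m = 2785 > 0,  v_rel·d = 137 > 0  ⇒  inside

inside=yes margin=2785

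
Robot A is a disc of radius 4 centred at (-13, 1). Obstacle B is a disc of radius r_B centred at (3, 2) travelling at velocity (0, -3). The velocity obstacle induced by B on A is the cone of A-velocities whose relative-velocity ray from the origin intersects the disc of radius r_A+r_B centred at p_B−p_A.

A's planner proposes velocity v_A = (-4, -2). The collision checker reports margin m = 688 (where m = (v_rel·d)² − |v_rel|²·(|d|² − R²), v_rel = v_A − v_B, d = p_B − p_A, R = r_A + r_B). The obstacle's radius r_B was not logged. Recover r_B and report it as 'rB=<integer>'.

m = 688
d = (16, 1);  v_rel = (-4, 1),  |v_rel|² = 17
v_rel×d = (-4)·(1) − (1)·(16) = -20
since m = R²·17 − (-20)²:  R² = (400 + 688) / 17 = 64
R = √64 = 8  ⇒  r_B = 8 − 4 = 4

rB=4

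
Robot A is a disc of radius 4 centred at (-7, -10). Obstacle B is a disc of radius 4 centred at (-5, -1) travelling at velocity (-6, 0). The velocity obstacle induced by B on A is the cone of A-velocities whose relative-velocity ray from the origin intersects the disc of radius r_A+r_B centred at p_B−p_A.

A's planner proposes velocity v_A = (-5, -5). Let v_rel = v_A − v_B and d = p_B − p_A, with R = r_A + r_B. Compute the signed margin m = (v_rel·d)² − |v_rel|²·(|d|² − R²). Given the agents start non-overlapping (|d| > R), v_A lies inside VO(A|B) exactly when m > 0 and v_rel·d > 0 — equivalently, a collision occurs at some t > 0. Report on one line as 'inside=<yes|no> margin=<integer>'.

d = (2, 9),  |d|² = 85;  R = 4+4 = 8,  c = 85−8² = 21
v_rel = (1, -5),  |v_rel|² = 26;  v_rel·d = (1)·(2) + (-5)·(9) = -43
26·t² + 86·t + 21 = 0  ⇒  m = (-43)² − 26·21 = 1303
m = 1303 > 0,  v_rel·d = -43 < 0  ⇒  outside

inside=no margin=1303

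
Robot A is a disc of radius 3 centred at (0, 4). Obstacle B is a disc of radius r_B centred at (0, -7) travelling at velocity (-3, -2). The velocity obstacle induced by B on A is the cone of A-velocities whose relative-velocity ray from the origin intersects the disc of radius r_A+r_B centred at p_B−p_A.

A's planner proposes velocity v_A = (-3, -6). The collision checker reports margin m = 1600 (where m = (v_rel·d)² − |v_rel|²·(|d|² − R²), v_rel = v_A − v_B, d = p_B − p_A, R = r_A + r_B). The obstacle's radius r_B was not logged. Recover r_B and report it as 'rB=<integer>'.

m = 1600
d = (0, -11);  v_rel = (0, -4),  |v_rel|² = 16
v_rel×d = (0)·(-11) − (-4)·(0) = 0
since m = R²·16 − 0²:  R² = (0 + 1600) / 16 = 100
R = √100 = 10  ⇒  r_B = 10 − 3 = 7

rB=7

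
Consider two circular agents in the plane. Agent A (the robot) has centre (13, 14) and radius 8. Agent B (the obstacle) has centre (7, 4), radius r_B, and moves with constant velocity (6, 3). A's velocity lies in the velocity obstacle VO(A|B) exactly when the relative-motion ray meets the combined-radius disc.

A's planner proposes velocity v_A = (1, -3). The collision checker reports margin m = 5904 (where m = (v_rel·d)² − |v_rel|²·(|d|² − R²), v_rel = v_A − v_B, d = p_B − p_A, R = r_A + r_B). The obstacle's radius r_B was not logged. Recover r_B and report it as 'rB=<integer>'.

m = 5904
d = (-6, -10);  v_rel = (-5, -6),  |v_rel|² = 61
v_rel×d = (-5)·(-10) − (-6)·(-6) = 14
since m = R²·61 − 14²:  R² = (196 + 5904) / 61 = 100
R = √100 = 10  ⇒  r_B = 10 − 8 = 2

rB=2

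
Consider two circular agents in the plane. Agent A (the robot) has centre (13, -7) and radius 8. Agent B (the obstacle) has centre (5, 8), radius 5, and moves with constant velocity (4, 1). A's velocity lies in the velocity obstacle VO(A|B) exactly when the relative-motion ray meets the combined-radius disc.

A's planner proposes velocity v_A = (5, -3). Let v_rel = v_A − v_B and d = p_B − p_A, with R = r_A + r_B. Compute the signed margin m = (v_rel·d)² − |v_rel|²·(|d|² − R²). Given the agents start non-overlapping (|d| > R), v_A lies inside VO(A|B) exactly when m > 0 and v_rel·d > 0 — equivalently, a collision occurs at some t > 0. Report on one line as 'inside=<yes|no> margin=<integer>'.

d = (-8, 15),  |d|² = 289;  R = 8+5 = 13,  c = 289−13² = 120
v_rel = (1, -4),  |v_rel|² = 17;  v_rel·d = (1)·(-8) + (-4)·(15) = -68
17·t² + 136·t + 120 = 0  ⇒  m = (-68)² − 17·120 = 2584
m = 2584 > 0,  v_rel·d = -68 < 0  ⇒  outside

inside=no margin=2584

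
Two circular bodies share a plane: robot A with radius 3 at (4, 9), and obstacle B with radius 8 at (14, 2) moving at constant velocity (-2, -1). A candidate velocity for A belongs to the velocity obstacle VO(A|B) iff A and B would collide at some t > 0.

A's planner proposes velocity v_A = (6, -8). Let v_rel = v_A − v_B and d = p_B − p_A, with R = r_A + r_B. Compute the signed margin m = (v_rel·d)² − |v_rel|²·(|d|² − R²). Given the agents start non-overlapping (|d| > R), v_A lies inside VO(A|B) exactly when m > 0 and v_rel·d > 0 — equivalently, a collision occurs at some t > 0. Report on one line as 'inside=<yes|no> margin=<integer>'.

d = (10, -7),  |d|² = 149;  R = 3+8 = 11,  c = 149−11² = 28
v_rel = (8, -7),  |v_rel|² = 113;  v_rel·d = (8)·(10) + (-7)·(-7) = 129
113·t² − 258·t + 28 = 0  ⇒  m = 129² − 113·28 = 13477
m = 13477 > 0,  v_rel·d = 129 > 0  ⇒  inside

inside=yes margin=13477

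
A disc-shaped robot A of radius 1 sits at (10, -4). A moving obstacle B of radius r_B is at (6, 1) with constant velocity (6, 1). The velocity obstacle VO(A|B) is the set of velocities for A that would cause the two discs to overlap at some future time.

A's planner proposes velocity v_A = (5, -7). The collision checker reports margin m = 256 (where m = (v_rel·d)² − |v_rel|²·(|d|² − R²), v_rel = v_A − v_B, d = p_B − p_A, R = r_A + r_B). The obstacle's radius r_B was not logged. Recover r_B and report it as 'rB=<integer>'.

m = 256
d = (-4, 5);  v_rel = (-1, -8),  |v_rel|² = 65
v_rel×d = (-1)·(5) − (-8)·(-4) = -37
since m = R²·65 − (-37)²:  R² = (1369 + 256) / 65 = 25
R = √25 = 5  ⇒  r_B = 5 − 1 = 4

rB=4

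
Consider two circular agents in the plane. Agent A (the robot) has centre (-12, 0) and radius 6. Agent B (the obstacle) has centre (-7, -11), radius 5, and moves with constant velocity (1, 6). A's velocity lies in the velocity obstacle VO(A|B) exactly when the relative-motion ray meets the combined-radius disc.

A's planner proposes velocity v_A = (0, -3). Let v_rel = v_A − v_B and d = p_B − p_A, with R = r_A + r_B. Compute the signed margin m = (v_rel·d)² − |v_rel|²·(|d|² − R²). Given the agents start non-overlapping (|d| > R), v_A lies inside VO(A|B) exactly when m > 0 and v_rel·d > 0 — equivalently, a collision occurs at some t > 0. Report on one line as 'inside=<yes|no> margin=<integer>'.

d = (5, -11),  |d|² = 146;  R = 6+5 = 11,  c = 146−11² = 25
v_rel = (-1, -9),  |v_rel|² = 82;  v_rel·d = (-1)·(5) + (-9)·(-11) = 94
82·t² − 188·t + 25 = 0  ⇒  m = 94² − 82·25 = 6786
m = 6786 > 0,  v_rel·d = 94 > 0  ⇒  inside

inside=yes margin=6786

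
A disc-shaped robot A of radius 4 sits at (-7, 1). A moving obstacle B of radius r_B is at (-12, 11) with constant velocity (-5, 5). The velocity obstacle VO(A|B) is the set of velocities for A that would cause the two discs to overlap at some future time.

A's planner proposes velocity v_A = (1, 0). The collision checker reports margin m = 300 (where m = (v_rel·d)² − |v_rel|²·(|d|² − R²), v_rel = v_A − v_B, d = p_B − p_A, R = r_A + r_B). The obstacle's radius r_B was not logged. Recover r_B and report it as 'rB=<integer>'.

m = 300
d = (-5, 10);  v_rel = (6, -5),  |v_rel|² = 61
v_rel×d = (6)·(10) − (-5)·(-5) = 35
since m = R²·61 − 35²:  R² = (1225 + 300) / 61 = 25
R = √25 = 5  ⇒  r_B = 5 − 4 = 1

rB=1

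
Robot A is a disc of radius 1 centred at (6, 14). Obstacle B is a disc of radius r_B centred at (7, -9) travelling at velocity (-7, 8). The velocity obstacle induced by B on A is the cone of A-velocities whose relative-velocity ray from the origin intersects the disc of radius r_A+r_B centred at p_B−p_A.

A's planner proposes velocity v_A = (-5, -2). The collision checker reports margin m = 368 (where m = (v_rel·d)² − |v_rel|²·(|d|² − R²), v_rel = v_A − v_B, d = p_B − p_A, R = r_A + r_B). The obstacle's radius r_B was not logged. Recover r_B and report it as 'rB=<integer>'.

m = 368
d = (1, -23);  v_rel = (2, -10),  |v_rel|² = 104
v_rel×d = (2)·(-23) − (-10)·(1) = -36
since m = R²·104 − (-36)²:  R² = (1296 + 368) / 104 = 16
R = √16 = 4  ⇒  r_B = 4 − 1 = 3

rB=3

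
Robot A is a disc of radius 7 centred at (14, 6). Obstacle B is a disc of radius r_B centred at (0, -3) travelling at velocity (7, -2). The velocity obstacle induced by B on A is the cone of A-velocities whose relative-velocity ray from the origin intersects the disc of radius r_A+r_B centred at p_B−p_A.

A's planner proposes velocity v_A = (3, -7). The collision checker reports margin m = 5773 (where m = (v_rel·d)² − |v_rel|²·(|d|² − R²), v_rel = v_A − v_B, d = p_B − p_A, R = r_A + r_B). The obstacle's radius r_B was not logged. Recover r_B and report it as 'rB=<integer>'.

m = 5773
d = (-14, -9);  v_rel = (-4, -5),  |v_rel|² = 41
v_rel×d = (-4)·(-9) − (-5)·(-14) = -34
since m = R²·41 − (-34)²:  R² = (1156 + 5773) / 41 = 169
R = √169 = 13  ⇒  r_B = 13 − 7 = 6

rB=6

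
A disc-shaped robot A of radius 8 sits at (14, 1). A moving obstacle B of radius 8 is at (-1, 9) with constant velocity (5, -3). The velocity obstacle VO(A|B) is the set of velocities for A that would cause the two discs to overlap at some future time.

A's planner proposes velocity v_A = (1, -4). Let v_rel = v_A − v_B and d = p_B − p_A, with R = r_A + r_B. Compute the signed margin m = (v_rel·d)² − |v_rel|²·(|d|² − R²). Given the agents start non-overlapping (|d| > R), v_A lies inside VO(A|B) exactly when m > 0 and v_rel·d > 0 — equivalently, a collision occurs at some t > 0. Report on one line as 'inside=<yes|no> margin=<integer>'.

d = (-15, 8),  |d|² = 289;  R = 8+8 = 16,  c = 289−16² = 33
v_rel = (-4, -1),  |v_rel|² = 17;  v_rel·d = (-4)·(-15) + (-1)·(8) = 52
17·t² − 104·t + 33 = 0  ⇒  m = 52² − 17·33 = 2143
m = 2143 > 0,  v_rel·d = 52 > 0  ⇒  inside

inside=yes margin=2143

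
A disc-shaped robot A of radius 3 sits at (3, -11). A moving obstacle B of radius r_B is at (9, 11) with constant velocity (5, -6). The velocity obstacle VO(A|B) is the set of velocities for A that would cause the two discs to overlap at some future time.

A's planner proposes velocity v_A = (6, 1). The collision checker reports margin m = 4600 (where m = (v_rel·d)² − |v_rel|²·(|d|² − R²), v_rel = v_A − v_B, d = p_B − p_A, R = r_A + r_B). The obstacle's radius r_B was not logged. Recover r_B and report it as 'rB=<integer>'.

m = 4600
d = (6, 22);  v_rel = (1, 7),  |v_rel|² = 50
v_rel×d = (1)·(22) − (7)·(6) = -20
since m = R²·50 − (-20)²:  R² = (400 + 4600) / 50 = 100
R = √100 = 10  ⇒  r_B = 10 − 3 = 7

rB=7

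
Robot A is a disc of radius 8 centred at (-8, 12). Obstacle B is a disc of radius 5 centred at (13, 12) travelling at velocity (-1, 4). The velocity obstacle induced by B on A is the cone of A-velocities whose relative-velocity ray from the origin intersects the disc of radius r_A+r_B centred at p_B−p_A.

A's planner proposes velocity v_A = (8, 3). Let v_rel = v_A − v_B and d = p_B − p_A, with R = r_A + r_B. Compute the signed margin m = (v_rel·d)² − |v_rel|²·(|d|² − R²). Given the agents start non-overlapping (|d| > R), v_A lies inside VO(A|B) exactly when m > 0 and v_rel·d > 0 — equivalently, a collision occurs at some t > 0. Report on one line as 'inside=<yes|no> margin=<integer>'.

d = (21, 0),  |d|² = 441;  R = 8+5 = 13,  c = 441−13² = 272
v_rel = (9, -1),  |v_rel|² = 82;  v_rel·d = (9)·(21) + (-1)·(0) = 189
82·t² − 378·t + 272 = 0  ⇒  m = 189² − 82·272 = 13417
m = 13417 > 0,  v_rel·d = 189 > 0  ⇒  inside

inside=yes margin=13417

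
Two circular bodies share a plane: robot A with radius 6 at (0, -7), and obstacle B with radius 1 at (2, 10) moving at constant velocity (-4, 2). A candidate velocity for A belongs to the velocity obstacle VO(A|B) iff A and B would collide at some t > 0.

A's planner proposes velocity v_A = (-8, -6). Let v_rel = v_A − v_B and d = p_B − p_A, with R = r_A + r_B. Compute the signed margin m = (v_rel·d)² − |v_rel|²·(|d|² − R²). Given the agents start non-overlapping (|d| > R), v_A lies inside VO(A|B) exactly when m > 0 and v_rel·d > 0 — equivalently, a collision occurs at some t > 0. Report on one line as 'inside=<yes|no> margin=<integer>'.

d = (2, 17),  |d|² = 293;  R = 6+1 = 7,  c = 293−7² = 244
v_rel = (-4, -8),  |v_rel|² = 80;  v_rel·d = (-4)·(2) + (-8)·(17) = -144
80·t² + 288·t + 244 = 0  ⇒  m = (-144)² − 80·244 = 1216
m = 1216 > 0,  v_rel·d = -144 < 0  ⇒  outside

inside=no margin=1216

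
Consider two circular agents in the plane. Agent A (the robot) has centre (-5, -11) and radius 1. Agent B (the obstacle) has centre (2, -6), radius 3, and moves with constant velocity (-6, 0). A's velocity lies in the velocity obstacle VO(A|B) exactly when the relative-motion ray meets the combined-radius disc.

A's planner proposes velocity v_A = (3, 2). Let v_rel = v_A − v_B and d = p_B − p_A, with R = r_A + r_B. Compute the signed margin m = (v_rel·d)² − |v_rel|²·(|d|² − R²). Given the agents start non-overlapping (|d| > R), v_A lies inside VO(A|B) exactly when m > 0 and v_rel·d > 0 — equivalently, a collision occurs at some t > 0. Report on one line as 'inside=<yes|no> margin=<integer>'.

d = (7, 5),  |d|² = 74;  R = 1+3 = 4,  c = 74−4² = 58
v_rel = (9, 2),  |v_rel|² = 85;  v_rel·d = (9)·(7) + (2)·(5) = 73
85·t² − 146·t + 58 = 0  ⇒  m = 73² − 85·58 = 399
m = 399 > 0,  v_rel·d = 73 > 0  ⇒  inside

inside=yes margin=399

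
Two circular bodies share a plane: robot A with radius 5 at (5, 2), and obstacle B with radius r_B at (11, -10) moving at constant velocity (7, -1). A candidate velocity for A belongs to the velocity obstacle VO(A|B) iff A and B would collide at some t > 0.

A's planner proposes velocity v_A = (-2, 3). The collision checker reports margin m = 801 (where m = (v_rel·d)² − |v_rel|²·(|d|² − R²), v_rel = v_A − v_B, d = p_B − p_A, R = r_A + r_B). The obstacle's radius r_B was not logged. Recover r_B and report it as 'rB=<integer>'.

m = 801
d = (6, -12);  v_rel = (-9, 4),  |v_rel|² = 97
v_rel×d = (-9)·(-12) − (4)·(6) = 84
since m = R²·97 − 84²:  R² = (7056 + 801) / 97 = 81
R = √81 = 9  ⇒  r_B = 9 − 5 = 4

rB=4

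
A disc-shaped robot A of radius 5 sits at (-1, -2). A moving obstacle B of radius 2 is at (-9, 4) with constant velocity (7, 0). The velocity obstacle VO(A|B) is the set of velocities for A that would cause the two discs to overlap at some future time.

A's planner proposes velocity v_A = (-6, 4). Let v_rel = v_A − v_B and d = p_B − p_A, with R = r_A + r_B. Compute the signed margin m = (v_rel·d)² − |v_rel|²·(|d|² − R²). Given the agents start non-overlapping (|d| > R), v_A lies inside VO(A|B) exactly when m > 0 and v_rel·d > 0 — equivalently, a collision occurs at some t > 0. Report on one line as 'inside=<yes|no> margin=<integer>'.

d = (-8, 6),  |d|² = 100;  R = 5+2 = 7,  c = 100−7² = 51
v_rel = (-13, 4),  |v_rel|² = 185;  v_rel·d = (-13)·(-8) + (4)·(6) = 128
185·t² − 256·t + 51 = 0  ⇒  m = 128² − 185·51 = 6949
m = 6949 > 0,  v_rel·d = 128 > 0  ⇒  inside

inside=yes margin=6949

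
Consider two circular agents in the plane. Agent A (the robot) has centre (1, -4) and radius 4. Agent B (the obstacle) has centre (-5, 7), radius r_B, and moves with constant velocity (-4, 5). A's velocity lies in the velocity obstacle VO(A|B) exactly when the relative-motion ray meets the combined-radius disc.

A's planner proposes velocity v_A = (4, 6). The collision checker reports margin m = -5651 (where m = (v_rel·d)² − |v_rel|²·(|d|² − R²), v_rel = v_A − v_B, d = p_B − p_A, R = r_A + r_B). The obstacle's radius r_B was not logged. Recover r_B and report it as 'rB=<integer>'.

m = -5651
d = (-6, 11);  v_rel = (8, 1),  |v_rel|² = 65
v_rel×d = (8)·(11) − (1)·(-6) = 94
since m = R²·65 − 94²:  R² = (8836 + -5651) / 65 = 49
R = √49 = 7  ⇒  r_B = 7 − 4 = 3

rB=3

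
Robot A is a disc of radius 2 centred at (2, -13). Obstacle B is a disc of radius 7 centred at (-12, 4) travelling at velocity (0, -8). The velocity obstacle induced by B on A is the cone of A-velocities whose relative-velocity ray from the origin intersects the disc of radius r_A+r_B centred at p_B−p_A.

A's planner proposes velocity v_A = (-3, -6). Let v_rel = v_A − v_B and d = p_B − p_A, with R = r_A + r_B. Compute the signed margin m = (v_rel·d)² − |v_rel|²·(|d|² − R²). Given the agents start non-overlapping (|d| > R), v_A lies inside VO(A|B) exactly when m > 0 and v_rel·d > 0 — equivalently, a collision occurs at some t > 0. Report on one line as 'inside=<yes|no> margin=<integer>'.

d = (-14, 17),  |d|² = 485;  R = 2+7 = 9,  c = 485−9² = 404
v_rel = (-3, 2),  |v_rel|² = 13;  v_rel·d = (-3)·(-14) + (2)·(17) = 76
13·t² − 152·t + 404 = 0  ⇒  m = 76² − 13·404 = 524
m = 524 > 0,  v_rel·d = 76 > 0  ⇒  inside

inside=yes margin=524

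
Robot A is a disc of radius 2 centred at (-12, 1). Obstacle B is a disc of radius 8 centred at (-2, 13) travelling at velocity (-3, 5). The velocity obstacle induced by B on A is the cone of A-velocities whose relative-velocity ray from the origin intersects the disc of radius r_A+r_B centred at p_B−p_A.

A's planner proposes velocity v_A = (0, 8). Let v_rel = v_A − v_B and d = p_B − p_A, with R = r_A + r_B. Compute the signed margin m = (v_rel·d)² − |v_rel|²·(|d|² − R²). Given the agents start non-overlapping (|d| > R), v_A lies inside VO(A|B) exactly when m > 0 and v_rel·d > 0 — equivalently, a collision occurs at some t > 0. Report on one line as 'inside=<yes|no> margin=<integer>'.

d = (10, 12),  |d|² = 244;  R = 2+8 = 10,  c = 244−10² = 144
v_rel = (3, 3),  |v_rel|² = 18;  v_rel·d = (3)·(10) + (3)·(12) = 66
18·t² − 132·t + 144 = 0  ⇒  m = 66² − 18·144 = 1764
m = 1764 > 0,  v_rel·d = 66 > 0  ⇒  inside

inside=yes margin=1764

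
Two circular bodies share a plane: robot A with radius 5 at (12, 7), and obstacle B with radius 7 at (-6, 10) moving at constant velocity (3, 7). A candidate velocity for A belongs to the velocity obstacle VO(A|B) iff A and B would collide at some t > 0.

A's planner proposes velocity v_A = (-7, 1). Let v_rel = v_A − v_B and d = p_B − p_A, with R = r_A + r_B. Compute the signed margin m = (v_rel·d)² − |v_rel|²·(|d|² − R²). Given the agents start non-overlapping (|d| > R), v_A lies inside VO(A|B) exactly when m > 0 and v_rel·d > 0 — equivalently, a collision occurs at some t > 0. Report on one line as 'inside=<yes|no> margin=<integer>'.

d = (-18, 3),  |d|² = 333;  R = 5+7 = 12,  c = 333−12² = 189
v_rel = (-10, -6),  |v_rel|² = 136;  v_rel·d = (-10)·(-18) + (-6)·(3) = 162
136·t² − 324·t + 189 = 0  ⇒  m = 162² − 136·189 = 540
m = 540 > 0,  v_rel·d = 162 > 0  ⇒  inside

inside=yes margin=540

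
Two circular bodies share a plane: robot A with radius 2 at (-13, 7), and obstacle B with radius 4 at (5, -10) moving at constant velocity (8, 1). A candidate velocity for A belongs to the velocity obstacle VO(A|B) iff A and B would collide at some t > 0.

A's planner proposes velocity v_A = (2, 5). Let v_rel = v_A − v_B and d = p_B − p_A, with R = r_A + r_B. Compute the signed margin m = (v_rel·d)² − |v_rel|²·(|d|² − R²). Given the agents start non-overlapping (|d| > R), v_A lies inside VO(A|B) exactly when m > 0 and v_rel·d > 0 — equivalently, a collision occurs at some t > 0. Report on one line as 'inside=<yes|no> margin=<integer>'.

d = (18, -17),  |d|² = 613;  R = 2+4 = 6,  c = 613−6² = 577
v_rel = (-6, 4),  |v_rel|² = 52;  v_rel·d = (-6)·(18) + (4)·(-17) = -176
52·t² + 352·t + 577 = 0  ⇒  m = (-176)² − 52·577 = 972
m = 972 > 0,  v_rel·d = -176 < 0  ⇒  outside

inside=no margin=972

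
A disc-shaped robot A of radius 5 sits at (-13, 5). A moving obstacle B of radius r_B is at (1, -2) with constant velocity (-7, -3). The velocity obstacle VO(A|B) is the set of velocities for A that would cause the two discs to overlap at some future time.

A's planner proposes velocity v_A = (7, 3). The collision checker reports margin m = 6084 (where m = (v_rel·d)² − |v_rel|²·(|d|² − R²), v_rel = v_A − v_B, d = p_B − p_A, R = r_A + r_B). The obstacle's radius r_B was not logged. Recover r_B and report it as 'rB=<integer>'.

m = 6084
d = (14, -7);  v_rel = (14, 6),  |v_rel|² = 232
v_rel×d = (14)·(-7) − (6)·(14) = -182
since m = R²·232 − (-182)²:  R² = (33124 + 6084) / 232 = 169
R = √169 = 13  ⇒  r_B = 13 − 5 = 8

rB=8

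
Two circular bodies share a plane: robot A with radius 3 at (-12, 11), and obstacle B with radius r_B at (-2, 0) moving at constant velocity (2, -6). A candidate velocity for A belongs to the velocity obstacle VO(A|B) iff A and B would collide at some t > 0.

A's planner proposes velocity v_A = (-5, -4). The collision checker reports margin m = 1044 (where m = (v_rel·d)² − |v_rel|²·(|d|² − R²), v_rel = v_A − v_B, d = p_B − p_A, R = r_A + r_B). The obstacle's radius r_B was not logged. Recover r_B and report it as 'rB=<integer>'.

m = 1044
d = (10, -11);  v_rel = (-7, 2),  |v_rel|² = 53
v_rel×d = (-7)·(-11) − (2)·(10) = 57
since m = R²·53 − 57²:  R² = (3249 + 1044) / 53 = 81
R = √81 = 9  ⇒  r_B = 9 − 3 = 6

rB=6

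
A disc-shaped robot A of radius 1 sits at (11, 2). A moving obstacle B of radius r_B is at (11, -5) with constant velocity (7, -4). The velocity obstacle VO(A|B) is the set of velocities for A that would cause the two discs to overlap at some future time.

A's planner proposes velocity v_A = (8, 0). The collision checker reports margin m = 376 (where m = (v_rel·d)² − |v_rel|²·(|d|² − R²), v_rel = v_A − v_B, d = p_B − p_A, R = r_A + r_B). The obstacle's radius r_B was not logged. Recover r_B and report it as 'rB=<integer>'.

m = 376
d = (0, -7);  v_rel = (1, 4),  |v_rel|² = 17
v_rel×d = (1)·(-7) − (4)·(0) = -7
since m = R²·17 − (-7)²:  R² = (49 + 376) / 17 = 25
R = √25 = 5  ⇒  r_B = 5 − 1 = 4

rB=4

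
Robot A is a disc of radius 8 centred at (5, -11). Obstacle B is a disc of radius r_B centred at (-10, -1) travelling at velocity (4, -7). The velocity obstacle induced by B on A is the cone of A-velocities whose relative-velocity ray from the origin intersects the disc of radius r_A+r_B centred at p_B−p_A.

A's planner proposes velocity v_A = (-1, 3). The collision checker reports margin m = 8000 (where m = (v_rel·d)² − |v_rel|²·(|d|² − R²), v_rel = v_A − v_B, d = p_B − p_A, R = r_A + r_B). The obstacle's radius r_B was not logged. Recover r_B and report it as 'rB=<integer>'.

m = 8000
d = (-15, 10);  v_rel = (-5, 10),  |v_rel|² = 125
v_rel×d = (-5)·(10) − (10)·(-15) = 100
since m = R²·125 − 100²:  R² = (10000 + 8000) / 125 = 144
R = √144 = 12  ⇒  r_B = 12 − 8 = 4

rB=4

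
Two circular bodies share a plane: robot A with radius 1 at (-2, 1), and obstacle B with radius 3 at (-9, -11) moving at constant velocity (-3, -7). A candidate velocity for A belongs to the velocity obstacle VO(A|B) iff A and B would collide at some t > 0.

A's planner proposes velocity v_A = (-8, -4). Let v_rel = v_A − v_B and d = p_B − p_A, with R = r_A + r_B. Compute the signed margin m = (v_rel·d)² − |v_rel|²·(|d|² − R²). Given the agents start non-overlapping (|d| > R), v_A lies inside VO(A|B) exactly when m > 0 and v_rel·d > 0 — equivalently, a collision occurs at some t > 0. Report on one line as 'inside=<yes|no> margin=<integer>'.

d = (-7, -12),  |d|² = 193;  R = 1+3 = 4,  c = 193−4² = 177
v_rel = (-5, 3),  |v_rel|² = 34;  v_rel·d = (-5)·(-7) + (3)·(-12) = -1
34·t² + 2·t + 177 = 0  ⇒  m = (-1)² − 34·177 = -6017
m = -6017 < 0,  v_rel·d = -1 < 0  ⇒  outside

inside=no margin=-6017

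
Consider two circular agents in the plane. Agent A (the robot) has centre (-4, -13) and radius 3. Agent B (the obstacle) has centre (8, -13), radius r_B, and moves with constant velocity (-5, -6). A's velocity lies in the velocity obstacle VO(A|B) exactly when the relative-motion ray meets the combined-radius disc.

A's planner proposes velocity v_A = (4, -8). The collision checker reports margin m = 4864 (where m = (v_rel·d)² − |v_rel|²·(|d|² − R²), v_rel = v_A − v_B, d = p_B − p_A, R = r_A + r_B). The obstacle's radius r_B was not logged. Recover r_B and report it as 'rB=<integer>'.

m = 4864
d = (12, 0);  v_rel = (9, -2),  |v_rel|² = 85
v_rel×d = (9)·(0) − (-2)·(12) = 24
since m = R²·85 − 24²:  R² = (576 + 4864) / 85 = 64
R = √64 = 8  ⇒  r_B = 8 − 3 = 5

rB=5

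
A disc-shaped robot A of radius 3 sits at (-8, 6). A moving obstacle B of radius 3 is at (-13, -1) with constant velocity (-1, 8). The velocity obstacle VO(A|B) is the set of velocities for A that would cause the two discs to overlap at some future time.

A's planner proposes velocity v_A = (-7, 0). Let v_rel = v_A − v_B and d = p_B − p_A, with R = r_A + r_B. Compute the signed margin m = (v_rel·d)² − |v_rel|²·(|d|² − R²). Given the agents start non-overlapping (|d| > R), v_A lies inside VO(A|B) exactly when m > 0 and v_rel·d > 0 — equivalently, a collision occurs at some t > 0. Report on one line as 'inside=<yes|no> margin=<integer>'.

d = (-5, -7),  |d|² = 74;  R = 3+3 = 6,  c = 74−6² = 38
v_rel = (-6, -8),  |v_rel|² = 100;  v_rel·d = (-6)·(-5) + (-8)·(-7) = 86
100·t² − 172·t + 38 = 0  ⇒  m = 86² − 100·38 = 3596
m = 3596 > 0,  v_rel·d = 86 > 0  ⇒  inside

inside=yes margin=3596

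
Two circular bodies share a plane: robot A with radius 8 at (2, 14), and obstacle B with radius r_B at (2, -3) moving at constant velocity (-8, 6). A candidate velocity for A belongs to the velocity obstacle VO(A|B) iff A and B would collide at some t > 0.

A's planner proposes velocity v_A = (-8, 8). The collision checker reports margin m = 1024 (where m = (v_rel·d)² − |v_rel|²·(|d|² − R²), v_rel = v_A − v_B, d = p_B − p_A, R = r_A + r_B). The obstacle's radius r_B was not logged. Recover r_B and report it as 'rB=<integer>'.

m = 1024
d = (0, -17);  v_rel = (0, 2),  |v_rel|² = 4
v_rel×d = (0)·(-17) − (2)·(0) = 0
since m = R²·4 − 0²:  R² = (0 + 1024) / 4 = 256
R = √256 = 16  ⇒  r_B = 16 − 8 = 8

rB=8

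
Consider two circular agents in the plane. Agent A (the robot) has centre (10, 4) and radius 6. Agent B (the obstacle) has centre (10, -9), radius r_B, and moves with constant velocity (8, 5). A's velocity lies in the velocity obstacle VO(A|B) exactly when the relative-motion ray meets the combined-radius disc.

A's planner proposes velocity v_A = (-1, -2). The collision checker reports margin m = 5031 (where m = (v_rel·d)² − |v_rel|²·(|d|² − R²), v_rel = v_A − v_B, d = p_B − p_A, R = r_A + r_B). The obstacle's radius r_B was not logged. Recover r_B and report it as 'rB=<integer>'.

m = 5031
d = (0, -13);  v_rel = (-9, -7),  |v_rel|² = 130
v_rel×d = (-9)·(-13) − (-7)·(0) = 117
since m = R²·130 − 117²:  R² = (13689 + 5031) / 130 = 144
R = √144 = 12  ⇒  r_B = 12 − 6 = 6

rB=6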